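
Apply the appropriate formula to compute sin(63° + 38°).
sin(63° + 38°) = sin 63° cos 38° + cos 63° sin 38° = 0.9816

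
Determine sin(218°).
sin(218°) = -0.6157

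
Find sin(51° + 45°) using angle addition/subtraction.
sin(51° + 45°) = sin 51° cos 45° + cos 51° sin 45° = 0.9945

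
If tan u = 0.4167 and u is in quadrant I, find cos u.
cos u = 0.9231 (using tan²u + 1 = sec²u)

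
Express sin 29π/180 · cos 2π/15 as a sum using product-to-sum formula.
sin 29π/180 cos 2π/15 = (1/2)[sin(29π/180+2π/15) + sin(29π/180-2π/15)]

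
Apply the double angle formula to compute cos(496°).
cos(496°) = cos²248° - sin²248° = -0.7193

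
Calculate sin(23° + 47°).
sin(23° + 47°) = sin 23° cos 47° + cos 23° sin 47° = 0.9397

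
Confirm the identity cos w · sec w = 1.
LHS = cos w · (1/cos w) = 1 = RHS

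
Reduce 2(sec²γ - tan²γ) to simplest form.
2(sec²γ - tan²γ) = 2 (using Pythagorean identity)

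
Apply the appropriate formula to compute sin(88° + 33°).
sin(88° + 33°) = sin 88° cos 33° + cos 88° sin 33° = 0.8572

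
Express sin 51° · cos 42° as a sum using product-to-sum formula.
sin 51° cos 42° = (1/2)[sin(51°+42°) + sin(51°-42°)]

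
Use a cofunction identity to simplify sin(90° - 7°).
sin(90° - 7°) = cos(7°)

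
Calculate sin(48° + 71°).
sin(48° + 71°) = sin 48° cos 71° + cos 48° sin 71° = 0.8746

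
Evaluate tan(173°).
tan(173°) = -0.1228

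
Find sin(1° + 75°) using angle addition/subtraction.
sin(1° + 75°) = sin 1° cos 75° + cos 1° sin 75° = 0.9703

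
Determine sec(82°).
sec(82°) = 7.185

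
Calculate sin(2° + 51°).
sin(2° + 51°) = sin 2° cos 51° + cos 2° sin 51° = 0.7986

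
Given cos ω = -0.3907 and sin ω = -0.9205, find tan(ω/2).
tan(ω/2) = sin ω / (1 + cos ω) = -1.511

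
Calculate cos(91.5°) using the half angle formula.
cos(91.5°) = -√((1 + cos 183°)/2) = -0.02618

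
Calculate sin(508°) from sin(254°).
sin(508°) = 2 sin 254° cos 254° = 0.5299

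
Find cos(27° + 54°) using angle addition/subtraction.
cos(27° + 54°) = cos 27° cos 54° - sin 27° sin 54° = 0.1564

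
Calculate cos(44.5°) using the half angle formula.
cos(44.5°) = √((1 + cos 89°)/2) = 0.7133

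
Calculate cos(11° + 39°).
cos(11° + 39°) = cos 11° cos 39° - sin 11° sin 39° = 0.6428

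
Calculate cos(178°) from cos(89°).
cos(178°) = 1 - 2sin²89° = -0.9994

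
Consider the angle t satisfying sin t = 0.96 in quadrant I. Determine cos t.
cos t = √(1 - sin²t) = 0.28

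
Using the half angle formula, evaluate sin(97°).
sin(97°) = √((1 - cos 194°)/2) = 0.9925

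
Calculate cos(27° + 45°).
cos(27° + 45°) = cos 27° cos 45° - sin 27° sin 45° = 0.309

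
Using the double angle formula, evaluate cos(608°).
cos(608°) = cos²304° - sin²304° = -0.3746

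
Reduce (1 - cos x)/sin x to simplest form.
(1 - cos x)/sin x = tan(x/2) (using Half angle)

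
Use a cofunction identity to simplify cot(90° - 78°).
cot(90° - 78°) = tan(78°)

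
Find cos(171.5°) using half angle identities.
cos(171.5°) = -√((1 + cos 343°)/2) = -0.989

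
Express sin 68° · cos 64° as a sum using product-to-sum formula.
sin 68° cos 64° = (1/2)[sin(68°+64°) + sin(68°-64°)]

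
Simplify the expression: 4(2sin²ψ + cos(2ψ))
4(2sin²ψ + cos(2ψ)) = 4 (using Double angle)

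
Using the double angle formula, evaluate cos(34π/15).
cos(34π/15) = cos²17π/15 - sin²17π/15 = 0.6691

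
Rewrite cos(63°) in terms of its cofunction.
cos(63°) = sin(90° - 63°) = sin(27°)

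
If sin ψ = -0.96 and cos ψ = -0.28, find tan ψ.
tan ψ = sin ψ / cos ψ = 3.429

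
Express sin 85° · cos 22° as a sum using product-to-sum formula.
sin 85° cos 22° = (1/2)[sin(85°+22°) + sin(85°-22°)]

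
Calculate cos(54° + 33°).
cos(54° + 33°) = cos 54° cos 33° - sin 54° sin 33° = 0.05234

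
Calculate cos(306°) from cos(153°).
cos(306°) = cos²153° - sin²153° = 0.5878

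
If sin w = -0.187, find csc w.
csc w = 1/sin w = -5.348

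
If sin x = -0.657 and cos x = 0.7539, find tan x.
tan x = sin x / cos x = -0.8715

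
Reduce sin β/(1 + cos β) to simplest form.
sin β/(1 + cos β) = tan(β/2) (using Half angle)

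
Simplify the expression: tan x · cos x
tan x · cos x = sin x (using Quotient identity)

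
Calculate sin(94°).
sin(94°) = 0.9976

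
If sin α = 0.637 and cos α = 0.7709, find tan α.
tan α = sin α / cos α = 0.8263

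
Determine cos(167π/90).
cos(167π/90) = 0.8988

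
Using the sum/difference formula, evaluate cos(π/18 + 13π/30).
cos(π/18 + 13π/30) = cos π/18 cos 13π/30 - sin π/18 sin 13π/30 = 0.0349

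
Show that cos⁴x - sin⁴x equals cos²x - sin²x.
LHS = (cos²x - sin²x)(cos²x + sin²x) = (cos²x - sin²x) · 1 = cos²x - sin²x = RHS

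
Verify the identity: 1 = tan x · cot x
RHS = (sin x/cos x) · (cos x/sin x) = 1 = LHS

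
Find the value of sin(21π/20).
sin(21π/20) = -0.1564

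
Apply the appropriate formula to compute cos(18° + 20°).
cos(18° + 20°) = cos 18° cos 20° - sin 18° sin 20° = 0.788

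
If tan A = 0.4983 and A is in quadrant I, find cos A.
cos A = 0.895 (using tan²A + 1 = sec²A)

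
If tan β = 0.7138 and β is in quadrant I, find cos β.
cos β = 0.8139 (using tan²β + 1 = sec²β)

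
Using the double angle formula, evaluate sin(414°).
sin(414°) = 2 sin 207° cos 207° = 0.809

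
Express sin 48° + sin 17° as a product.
sin 48° + sin 17° = 2 sin(32.5°) cos(15.5°)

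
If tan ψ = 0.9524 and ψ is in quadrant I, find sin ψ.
sin ψ = 0.6897 (using tan²ψ + 1 = sec²ψ)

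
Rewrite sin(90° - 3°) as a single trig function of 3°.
sin(90° - 3°) = cos(3°)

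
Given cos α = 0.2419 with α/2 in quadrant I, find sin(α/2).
sin(α/2) = ±√((1 - cos α)/2); positive since α/2 ∈ QI, so sin(α/2) = 0.6157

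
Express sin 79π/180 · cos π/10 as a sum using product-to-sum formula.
sin 79π/180 cos π/10 = (1/2)[sin(79π/180+π/10) + sin(79π/180-π/10)]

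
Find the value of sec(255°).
sec(255°) = -3.864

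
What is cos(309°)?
cos(309°) = 0.6293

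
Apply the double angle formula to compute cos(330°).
cos(330°) = cos²165° - sin²165° = √3/2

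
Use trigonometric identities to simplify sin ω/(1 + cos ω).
sin ω/(1 + cos ω) = tan(ω/2) (using Half angle)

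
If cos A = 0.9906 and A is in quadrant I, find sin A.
sin A = 0.1368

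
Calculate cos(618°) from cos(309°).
cos(618°) = cos²309° - sin²309° = -0.2079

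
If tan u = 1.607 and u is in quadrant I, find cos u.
cos u = 0.5283 (using tan²u + 1 = sec²u)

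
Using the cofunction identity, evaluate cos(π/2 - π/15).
cos(π/2 - π/15) = sin(π/15) = 0.2079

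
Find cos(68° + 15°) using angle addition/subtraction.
cos(68° + 15°) = cos 68° cos 15° - sin 68° sin 15° = 0.1219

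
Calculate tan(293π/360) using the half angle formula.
tan(293π/360) = sin 293π/180 / (1 + cos 293π/180) = -0.6619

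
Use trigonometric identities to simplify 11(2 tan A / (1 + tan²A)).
11(2 tan A / (1 + tan²A)) = 11(sin(2A)) (using Double angle)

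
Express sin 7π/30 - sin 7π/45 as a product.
sin 7π/30 - sin 7π/45 = 2 cos(7π/36) sin(7π/180)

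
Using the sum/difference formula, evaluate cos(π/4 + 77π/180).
cos(π/4 + 77π/180) = cos π/4 cos 77π/180 - sin π/4 sin 77π/180 = -0.5299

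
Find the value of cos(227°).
cos(227°) = -0.682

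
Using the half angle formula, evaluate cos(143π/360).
cos(143π/360) = √((1 + cos 143π/180)/2) = 0.3173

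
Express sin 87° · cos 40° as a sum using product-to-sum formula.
sin 87° cos 40° = (1/2)[sin(87°+40°) + sin(87°-40°)]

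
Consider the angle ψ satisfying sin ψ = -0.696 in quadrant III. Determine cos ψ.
cos ψ = ±√(1 - sin²ψ) = -0.718 (negative in QIII)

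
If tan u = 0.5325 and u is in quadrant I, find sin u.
sin u = 0.47 (using tan²u + 1 = sec²u)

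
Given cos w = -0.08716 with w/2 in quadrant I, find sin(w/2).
sin(w/2) = ±√((1 - cos w)/2); positive since w/2 ∈ QI, so sin(w/2) = 0.7373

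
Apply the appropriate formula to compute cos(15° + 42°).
cos(15° + 42°) = cos 15° cos 42° - sin 15° sin 42° = 0.5446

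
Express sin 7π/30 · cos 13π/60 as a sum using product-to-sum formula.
sin 7π/30 cos 13π/60 = (1/2)[sin(7π/30+13π/60) + sin(7π/30-13π/60)]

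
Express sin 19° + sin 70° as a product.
sin 19° + sin 70° = 2 sin(44.5°) cos(-25.5°)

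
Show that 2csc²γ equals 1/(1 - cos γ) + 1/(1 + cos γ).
RHS = [(1 + cos γ) + (1 - cos γ)] / [(1 - cos γ)(1 + cos γ)] = 2/(1 - cos²γ) = 2/sin²γ = 2csc²γ = LHS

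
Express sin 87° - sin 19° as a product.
sin 87° - sin 19° = 2 cos(53°) sin(34°)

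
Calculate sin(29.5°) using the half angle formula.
sin(29.5°) = √((1 - cos 59°)/2) = 0.4924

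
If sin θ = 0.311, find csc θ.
csc θ = 1/sin θ = 3.215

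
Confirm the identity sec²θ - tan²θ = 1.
LHS = 1/cos²θ - sin²θ/cos²θ = (1 - sin²θ)/cos²θ = cos²θ/cos²θ = 1 = RHS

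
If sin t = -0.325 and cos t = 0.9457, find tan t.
tan t = sin t / cos t = -0.3437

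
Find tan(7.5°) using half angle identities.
tan(7.5°) = sin 15° / (1 + cos 15°) = 0.1317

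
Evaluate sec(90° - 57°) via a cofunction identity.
sec(90° - 57°) = csc(57°) = 1.192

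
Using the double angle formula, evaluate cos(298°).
cos(298°) = cos²149° - sin²149° = 0.4695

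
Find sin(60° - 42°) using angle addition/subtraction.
sin(60° - 42°) = sin 60° cos 42° - cos 60° sin 42° = 0.309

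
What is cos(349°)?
cos(349°) = 0.9816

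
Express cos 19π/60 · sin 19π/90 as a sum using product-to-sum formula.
cos 19π/60 sin 19π/90 = (1/2)[sin(19π/60+19π/90) - sin(19π/60-19π/90)]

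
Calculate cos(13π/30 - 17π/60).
cos(13π/30 - 17π/60) = cos 13π/30 cos 17π/60 + sin 13π/30 sin 17π/60 = 0.891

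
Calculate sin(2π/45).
sin(2π/45) = 0.1392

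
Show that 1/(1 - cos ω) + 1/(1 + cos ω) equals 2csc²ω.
LHS = [(1 + cos ω) + (1 - cos ω)] / [(1 - cos ω)(1 + cos ω)] = 2/(1 - cos²ω) = 2/sin²ω = 2csc²ω = RHS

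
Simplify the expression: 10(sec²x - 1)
10(sec²x - 1) = 10(tan²x) (using Pythagorean identity)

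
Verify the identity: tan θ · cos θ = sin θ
LHS = (sin θ/cos θ) · cos θ = sin θ = RHS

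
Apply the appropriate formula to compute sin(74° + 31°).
sin(74° + 31°) = sin 74° cos 31° + cos 74° sin 31° = (√6+√2)/4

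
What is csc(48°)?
csc(48°) = 1.346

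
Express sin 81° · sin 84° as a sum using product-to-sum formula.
sin 81° sin 84° = (1/2)[cos(81°-84°) - cos(81°+84°)]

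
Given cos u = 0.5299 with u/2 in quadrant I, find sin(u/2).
sin(u/2) = ±√((1 - cos u)/2); positive since u/2 ∈ QI, so sin(u/2) = 0.4848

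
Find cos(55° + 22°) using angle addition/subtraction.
cos(55° + 22°) = cos 55° cos 22° - sin 55° sin 22° = 0.225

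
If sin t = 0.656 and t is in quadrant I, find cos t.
cos t = 0.7548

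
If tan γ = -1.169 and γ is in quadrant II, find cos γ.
cos γ = -0.65 (using tan²γ + 1 = sec²γ)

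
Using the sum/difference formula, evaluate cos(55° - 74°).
cos(55° - 74°) = cos 55° cos 74° + sin 55° sin 74° = 0.9455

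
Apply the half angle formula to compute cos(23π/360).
cos(23π/360) = √((1 + cos 23π/180)/2) = 0.9799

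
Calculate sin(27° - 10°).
sin(27° - 10°) = sin 27° cos 10° - cos 27° sin 10° = 0.2924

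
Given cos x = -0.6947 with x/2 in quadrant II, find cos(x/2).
cos(x/2) = ±√((1 + cos x)/2); negative since x/2 ∈ QII, so cos(x/2) = -0.3907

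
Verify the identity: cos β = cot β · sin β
RHS = (cos β/sin β) · sin β = cos β = LHS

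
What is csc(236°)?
csc(236°) = -1.206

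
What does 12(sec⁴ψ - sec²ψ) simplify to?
12(sec⁴ψ - sec²ψ) = 12(tan⁴ψ + tan²ψ) (using Pythagorean)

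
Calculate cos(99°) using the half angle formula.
cos(99°) = -√((1 + cos 198°)/2) = -0.1564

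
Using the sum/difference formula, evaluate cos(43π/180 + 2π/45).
cos(43π/180 + 2π/45) = cos 43π/180 cos 2π/45 - sin 43π/180 sin 2π/45 = 0.6293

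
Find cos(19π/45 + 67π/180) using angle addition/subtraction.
cos(19π/45 + 67π/180) = cos 19π/45 cos 67π/180 - sin 19π/45 sin 67π/180 = -0.7986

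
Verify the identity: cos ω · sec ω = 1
LHS = cos ω · (1/cos ω) = 1 = RHS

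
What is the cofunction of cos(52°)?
cos(52°) = sin(90° - 52°) = sin(38°)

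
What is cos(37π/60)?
cos(37π/60) = -0.3584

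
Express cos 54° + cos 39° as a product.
cos 54° + cos 39° = 2 cos(46.5°) cos(7.5°)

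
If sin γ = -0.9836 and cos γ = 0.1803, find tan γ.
tan γ = sin γ / cos γ = -5.455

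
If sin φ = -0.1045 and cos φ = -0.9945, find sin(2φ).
sin(2φ) = 2 sin φ cos φ = 0.2079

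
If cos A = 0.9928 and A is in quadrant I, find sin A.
sin A = 0.1198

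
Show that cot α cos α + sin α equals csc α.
LHS = cos²α/sin α + sin α = (cos²α + sin²α)/sin α = 1/sin α = csc α = RHS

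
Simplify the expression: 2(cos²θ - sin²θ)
2(cos²θ - sin²θ) = 2(cos(2θ)) (using Double angle)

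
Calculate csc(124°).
csc(124°) = 1.206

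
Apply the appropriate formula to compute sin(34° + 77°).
sin(34° + 77°) = sin 34° cos 77° + cos 34° sin 77° = 0.9336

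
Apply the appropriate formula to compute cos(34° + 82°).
cos(34° + 82°) = cos 34° cos 82° - sin 34° sin 82° = -0.4384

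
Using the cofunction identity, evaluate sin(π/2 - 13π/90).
sin(π/2 - 13π/90) = cos(13π/90) = 0.8988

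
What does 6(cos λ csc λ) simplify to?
6(cos λ csc λ) = 6(cot λ) (using Reciprocal + quotient)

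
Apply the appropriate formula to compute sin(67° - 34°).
sin(67° - 34°) = sin 67° cos 34° - cos 67° sin 34° = 0.5446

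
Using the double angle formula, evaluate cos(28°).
cos(28°) = 1 - 2sin²14° = 0.8829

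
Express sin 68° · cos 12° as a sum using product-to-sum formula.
sin 68° cos 12° = (1/2)[sin(68°+12°) + sin(68°-12°)]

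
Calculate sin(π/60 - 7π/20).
sin(π/60 - 7π/20) = sin π/60 cos 7π/20 - cos π/60 sin 7π/20 = -√3/2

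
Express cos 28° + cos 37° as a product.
cos 28° + cos 37° = 2 cos(32.5°) cos(-4.5°)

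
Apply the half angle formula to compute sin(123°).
sin(123°) = √((1 - cos 246°)/2) = 0.8387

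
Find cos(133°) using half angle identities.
cos(133°) = -√((1 + cos 266°)/2) = -0.682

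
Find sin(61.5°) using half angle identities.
sin(61.5°) = √((1 - cos 123°)/2) = 0.8788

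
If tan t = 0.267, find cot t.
cot t = 1/tan t = 3.745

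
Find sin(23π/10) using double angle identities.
sin(23π/10) = 2 sin 23π/20 cos 23π/20 = 0.809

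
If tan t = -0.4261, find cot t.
cot t = 1/tan t = -2.347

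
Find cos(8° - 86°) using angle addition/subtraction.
cos(8° - 86°) = cos 8° cos 86° + sin 8° sin 86° = 0.2079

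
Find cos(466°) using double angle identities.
cos(466°) = cos²233° - sin²233° = -0.2756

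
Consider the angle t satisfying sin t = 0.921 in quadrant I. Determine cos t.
cos t = √(1 - sin²t) = 0.3896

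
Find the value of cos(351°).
cos(351°) = 0.9877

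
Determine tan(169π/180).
tan(169π/180) = -0.1944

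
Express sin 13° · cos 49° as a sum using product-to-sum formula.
sin 13° cos 49° = (1/2)[sin(13°+49°) + sin(13°-49°)]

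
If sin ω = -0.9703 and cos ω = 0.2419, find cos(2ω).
cos(2ω) = cos²ω - sin²ω = -0.883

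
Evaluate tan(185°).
tan(185°) = 0.08749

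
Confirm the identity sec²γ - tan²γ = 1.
LHS = 1/cos²γ - sin²γ/cos²γ = (1 - sin²γ)/cos²γ = cos²γ/cos²γ = 1 = RHS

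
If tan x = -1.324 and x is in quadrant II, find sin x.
sin x = 0.798 (using tan²x + 1 = sec²x)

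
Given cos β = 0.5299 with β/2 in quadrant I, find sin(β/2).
sin(β/2) = ±√((1 - cos β)/2); positive since β/2 ∈ QI, so sin(β/2) = 0.4848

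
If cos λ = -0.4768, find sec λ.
sec λ = 1/cos λ = -2.097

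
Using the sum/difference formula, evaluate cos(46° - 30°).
cos(46° - 30°) = cos 46° cos 30° + sin 46° sin 30° = 0.9613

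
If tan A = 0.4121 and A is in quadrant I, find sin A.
sin A = 0.381 (using tan²A + 1 = sec²A)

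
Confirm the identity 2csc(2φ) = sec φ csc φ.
LHS = 2/sin(2φ) = 2/(2 sin φ cos φ) = 1/(sin φ cos φ) = (1/cos φ)(1/sin φ) = sec φ csc φ = RHS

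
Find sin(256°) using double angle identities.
sin(256°) = 2 sin 128° cos 128° = -0.9703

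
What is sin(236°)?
sin(236°) = -0.829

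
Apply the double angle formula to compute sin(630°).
sin(630°) = 2 sin 315° cos 315° = -1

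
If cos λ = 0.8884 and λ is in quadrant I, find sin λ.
sin λ = 0.4591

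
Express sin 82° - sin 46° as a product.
sin 82° - sin 46° = 2 cos(64°) sin(18°)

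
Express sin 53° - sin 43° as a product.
sin 53° - sin 43° = 2 cos(48°) sin(5°)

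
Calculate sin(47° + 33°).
sin(47° + 33°) = sin 47° cos 33° + cos 47° sin 33° = 0.9848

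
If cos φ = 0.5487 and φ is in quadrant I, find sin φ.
sin φ = 0.836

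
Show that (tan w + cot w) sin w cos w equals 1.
LHS = (sin w/cos w + cos w/sin w) sin w cos w = ((sin²w + cos²w)/(sin w cos w)) · sin w cos w = sin²w + cos²w = 1 = RHS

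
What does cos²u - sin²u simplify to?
cos²u - sin²u = cos(2u) (using Double angle)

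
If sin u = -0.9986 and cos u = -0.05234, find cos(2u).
cos(2u) = cos²u - sin²u = -0.9945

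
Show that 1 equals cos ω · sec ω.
RHS = cos ω · (1/cos ω) = 1 = LHS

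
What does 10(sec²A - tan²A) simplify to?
10(sec²A - tan²A) = 10 (using Pythagorean identity)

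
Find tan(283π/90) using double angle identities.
tan(283π/90) = 2 tan 283π/180 / (1 - tan²283π/180) = 0.4877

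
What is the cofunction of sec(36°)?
sec(36°) = csc(90° - 36°) = csc(54°)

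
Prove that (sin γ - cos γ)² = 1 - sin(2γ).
LHS = sin²γ - 2 sin γ cos γ + cos²γ = (sin²γ + cos²γ) - 2 sin γ cos γ = 1 - sin(2γ) = RHS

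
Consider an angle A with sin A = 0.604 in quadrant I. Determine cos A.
cos A = √(1 - sin²A) = 0.797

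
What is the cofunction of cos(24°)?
cos(24°) = sin(90° - 24°) = sin(66°)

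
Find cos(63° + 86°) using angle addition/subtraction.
cos(63° + 86°) = cos 63° cos 86° - sin 63° sin 86° = -0.8572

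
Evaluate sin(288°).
sin(288°) = -0.9511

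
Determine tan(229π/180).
tan(229π/180) = 1.15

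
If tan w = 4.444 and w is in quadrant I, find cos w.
cos w = 0.2195 (using tan²w + 1 = sec²w)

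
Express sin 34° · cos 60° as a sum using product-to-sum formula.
sin 34° cos 60° = (1/2)[sin(34°+60°) + sin(34°-60°)]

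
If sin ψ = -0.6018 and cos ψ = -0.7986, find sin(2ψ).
sin(2ψ) = 2 sin ψ cos ψ = 0.9612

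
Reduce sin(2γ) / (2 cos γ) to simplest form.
sin(2γ) / (2 cos γ) = sin γ (using Double angle)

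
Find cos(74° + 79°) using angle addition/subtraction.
cos(74° + 79°) = cos 74° cos 79° - sin 74° sin 79° = -0.891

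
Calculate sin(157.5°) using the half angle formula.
sin(157.5°) = √((1 - cos 315°)/2) = √(2-√2)/2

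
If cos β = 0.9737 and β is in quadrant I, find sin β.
sin β = 0.2278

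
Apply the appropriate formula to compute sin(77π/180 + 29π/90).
sin(77π/180 + 29π/90) = sin 77π/180 cos 29π/90 + cos 77π/180 sin 29π/90 = √2/2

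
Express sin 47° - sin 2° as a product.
sin 47° - sin 2° = 2 cos(24.5°) sin(22.5°)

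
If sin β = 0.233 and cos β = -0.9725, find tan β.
tan β = sin β / cos β = -0.2396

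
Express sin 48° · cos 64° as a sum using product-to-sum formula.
sin 48° cos 64° = (1/2)[sin(48°+64°) + sin(48°-64°)]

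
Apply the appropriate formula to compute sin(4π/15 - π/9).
sin(4π/15 - π/9) = sin 4π/15 cos π/9 - cos 4π/15 sin π/9 = 0.4695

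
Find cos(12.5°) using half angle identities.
cos(12.5°) = √((1 + cos 25°)/2) = 0.9763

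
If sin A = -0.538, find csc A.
csc A = 1/sin A = -1.859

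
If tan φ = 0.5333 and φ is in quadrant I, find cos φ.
cos φ = 0.8824 (using tan²φ + 1 = sec²φ)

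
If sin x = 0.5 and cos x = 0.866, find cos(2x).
cos(2x) = cos²x - sin²x = 0.5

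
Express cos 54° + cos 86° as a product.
cos 54° + cos 86° = 2 cos(70°) cos(-16°)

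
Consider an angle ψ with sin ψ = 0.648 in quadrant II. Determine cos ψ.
cos ψ = ±√(1 - sin²ψ) = -0.7616 (negative in QII)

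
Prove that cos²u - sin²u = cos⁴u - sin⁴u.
RHS = (cos²u - sin²u)(cos²u + sin²u) = (cos²u - sin²u) · 1 = cos²u - sin²u = LHS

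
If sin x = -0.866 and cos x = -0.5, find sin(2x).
sin(2x) = 2 sin x cos x = 0.866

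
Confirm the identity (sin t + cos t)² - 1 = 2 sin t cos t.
LHS = sin²t + 2 sin t cos t + cos²t - 1 = (sin²t + cos²t) + 2 sin t cos t - 1 = 1 + 2 sin t cos t - 1 = 2 sin t cos t = RHS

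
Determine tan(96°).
tan(96°) = -9.514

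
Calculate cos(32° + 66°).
cos(32° + 66°) = cos 32° cos 66° - sin 32° sin 66° = -0.1392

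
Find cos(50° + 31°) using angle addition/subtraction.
cos(50° + 31°) = cos 50° cos 31° - sin 50° sin 31° = 0.1564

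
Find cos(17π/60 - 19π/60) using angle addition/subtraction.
cos(17π/60 - 19π/60) = cos 17π/60 cos 19π/60 + sin 17π/60 sin 19π/60 = 0.9945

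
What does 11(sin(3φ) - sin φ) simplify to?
11(sin(3φ) - sin φ) = 11(2 cos(2φ) sin φ) (using Sum-to-product)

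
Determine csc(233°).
csc(233°) = -1.252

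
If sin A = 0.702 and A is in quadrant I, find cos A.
cos A = 0.7122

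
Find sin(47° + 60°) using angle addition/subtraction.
sin(47° + 60°) = sin 47° cos 60° + cos 47° sin 60° = 0.9563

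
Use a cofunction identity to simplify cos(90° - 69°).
cos(90° - 69°) = sin(69°)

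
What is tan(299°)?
tan(299°) = -1.804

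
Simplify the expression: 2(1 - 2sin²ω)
2(1 - 2sin²ω) = 2(cos(2ω)) (using Double angle)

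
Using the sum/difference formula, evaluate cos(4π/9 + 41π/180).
cos(4π/9 + 41π/180) = cos 4π/9 cos 41π/180 - sin 4π/9 sin 41π/180 = -0.515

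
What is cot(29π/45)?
cot(29π/45) = -0.4877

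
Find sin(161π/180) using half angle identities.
sin(161π/180) = √((1 - cos 161π/90)/2) = 0.3256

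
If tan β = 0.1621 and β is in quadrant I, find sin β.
sin β = 0.16 (using tan²β + 1 = sec²β)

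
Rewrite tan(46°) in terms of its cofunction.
tan(46°) = cot(90° - 46°) = cot(44°)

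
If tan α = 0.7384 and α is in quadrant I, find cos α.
cos α = 0.8045 (using tan²α + 1 = sec²α)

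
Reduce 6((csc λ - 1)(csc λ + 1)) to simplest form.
6((csc λ - 1)(csc λ + 1)) = 6(cot²λ) (using Diff. of squares)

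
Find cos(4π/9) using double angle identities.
cos(4π/9) = cos²2π/9 - sin²2π/9 = 0.1736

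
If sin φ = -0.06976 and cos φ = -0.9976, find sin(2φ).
sin(2φ) = 2 sin φ cos φ = 0.1392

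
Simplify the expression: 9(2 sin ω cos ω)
9(2 sin ω cos ω) = 9(sin(2ω)) (using Double angle)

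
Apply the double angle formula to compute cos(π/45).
cos(π/45) = cos²π/90 - sin²π/90 = 0.9976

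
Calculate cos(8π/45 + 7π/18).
cos(8π/45 + 7π/18) = cos 8π/45 cos 7π/18 - sin 8π/45 sin 7π/18 = -0.2079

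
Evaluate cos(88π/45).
cos(88π/45) = 0.9903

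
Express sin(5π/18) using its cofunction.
sin(5π/18) = cos(π/2 - 5π/18) = cos(2π/9)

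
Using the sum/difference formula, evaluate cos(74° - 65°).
cos(74° - 65°) = cos 74° cos 65° + sin 74° sin 65° = 0.9877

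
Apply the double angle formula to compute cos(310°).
cos(310°) = 2cos²155° - 1 = 0.6428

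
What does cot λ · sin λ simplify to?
cot λ · sin λ = cos λ (using Quotient identity)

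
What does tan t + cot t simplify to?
tan t + cot t = sec t csc t (using Quotient identities)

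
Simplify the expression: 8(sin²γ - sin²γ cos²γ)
8(sin²γ - sin²γ cos²γ) = 8(sin⁴γ) (using Factoring)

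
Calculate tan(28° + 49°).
tan(28° + 49°) = (tan 28° + tan 49°)/(1 - tan 28° tan 49°) = 4.331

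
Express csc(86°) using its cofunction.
csc(86°) = sec(90° - 86°) = sec(4°)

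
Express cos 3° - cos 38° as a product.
cos 3° - cos 38° = -2 sin(20.5°) sin(-17.5°)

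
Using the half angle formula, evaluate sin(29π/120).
sin(29π/120) = √((1 - cos 29π/60)/2) = 0.6884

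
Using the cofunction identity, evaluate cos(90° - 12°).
cos(90° - 12°) = sin(12°) = 0.2079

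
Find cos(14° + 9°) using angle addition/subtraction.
cos(14° + 9°) = cos 14° cos 9° - sin 14° sin 9° = 0.9205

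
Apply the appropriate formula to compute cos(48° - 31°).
cos(48° - 31°) = cos 48° cos 31° + sin 48° sin 31° = 0.9563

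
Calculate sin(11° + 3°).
sin(11° + 3°) = sin 11° cos 3° + cos 11° sin 3° = 0.2419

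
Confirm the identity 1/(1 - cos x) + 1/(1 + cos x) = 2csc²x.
LHS = [(1 + cos x) + (1 - cos x)] / [(1 - cos x)(1 + cos x)] = 2/(1 - cos²x) = 2/sin²x = 2csc²x = RHS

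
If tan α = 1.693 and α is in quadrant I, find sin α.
sin α = 0.861 (using tan²α + 1 = sec²α)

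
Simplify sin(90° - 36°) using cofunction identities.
sin(90° - 36°) = cos(36°)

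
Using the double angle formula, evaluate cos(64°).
cos(64°) = cos²32° - sin²32° = 0.4384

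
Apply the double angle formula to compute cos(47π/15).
cos(47π/15) = cos²47π/30 - sin²47π/30 = -0.9135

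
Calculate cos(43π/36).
cos(43π/36) = -0.8192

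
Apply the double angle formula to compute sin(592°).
sin(592°) = 2 sin 296° cos 296° = -0.788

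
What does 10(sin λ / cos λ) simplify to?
10(sin λ / cos λ) = 10(tan λ) (using Quotient identity)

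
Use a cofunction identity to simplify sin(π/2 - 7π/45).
sin(π/2 - 7π/45) = cos(7π/45)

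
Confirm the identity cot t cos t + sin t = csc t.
LHS = cos²t/sin t + sin t = (cos²t + sin²t)/sin t = 1/sin t = csc t = RHS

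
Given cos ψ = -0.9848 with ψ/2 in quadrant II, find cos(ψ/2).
cos(ψ/2) = ±√((1 + cos ψ)/2); negative since ψ/2 ∈ QII, so cos(ψ/2) = -0.08718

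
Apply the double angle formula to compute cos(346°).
cos(346°) = cos²173° - sin²173° = 0.9703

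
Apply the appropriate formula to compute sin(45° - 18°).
sin(45° - 18°) = sin 45° cos 18° - cos 45° sin 18° = 0.454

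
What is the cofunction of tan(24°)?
tan(24°) = cot(90° - 24°) = cot(66°)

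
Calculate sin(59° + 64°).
sin(59° + 64°) = sin 59° cos 64° + cos 59° sin 64° = 0.8387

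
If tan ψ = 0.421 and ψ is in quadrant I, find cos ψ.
cos ψ = 0.9217 (using tan²ψ + 1 = sec²ψ)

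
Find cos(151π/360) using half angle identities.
cos(151π/360) = √((1 + cos 151π/180)/2) = 0.2504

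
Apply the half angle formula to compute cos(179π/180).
cos(179π/180) = -√((1 + cos 179π/90)/2) = -0.9998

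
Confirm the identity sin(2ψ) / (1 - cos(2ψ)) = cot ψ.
LHS = 2 sin ψ cos ψ / (2sin²ψ) = cos ψ/sin ψ = cot ψ = RHS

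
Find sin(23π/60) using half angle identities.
sin(23π/60) = √((1 - cos 23π/30)/2) = 0.9336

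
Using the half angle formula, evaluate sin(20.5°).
sin(20.5°) = √((1 - cos 41°)/2) = 0.3502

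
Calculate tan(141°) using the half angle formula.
tan(141°) = sin 282° / (1 + cos 282°) = -0.8098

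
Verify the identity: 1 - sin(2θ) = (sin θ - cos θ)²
RHS = sin²θ - 2 sin θ cos θ + cos²θ = (sin²θ + cos²θ) - 2 sin θ cos θ = 1 - sin(2θ) = LHS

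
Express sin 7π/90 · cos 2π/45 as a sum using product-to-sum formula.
sin 7π/90 cos 2π/45 = (1/2)[sin(7π/90+2π/45) + sin(7π/90-2π/45)]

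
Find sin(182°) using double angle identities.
sin(182°) = 2 sin 91° cos 91° = -0.0349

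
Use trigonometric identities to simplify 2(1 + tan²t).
2(1 + tan²t) = 2(sec²t) (using Pythagorean identity)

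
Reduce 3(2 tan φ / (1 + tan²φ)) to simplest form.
3(2 tan φ / (1 + tan²φ)) = 3(sin(2φ)) (using Double angle)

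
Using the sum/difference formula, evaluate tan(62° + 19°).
tan(62° + 19°) = (tan 62° + tan 19°)/(1 - tan 62° tan 19°) = 6.314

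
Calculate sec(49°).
sec(49°) = 1.524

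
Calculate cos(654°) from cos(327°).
cos(654°) = cos²327° - sin²327° = 0.4067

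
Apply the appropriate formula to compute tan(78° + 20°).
tan(78° + 20°) = (tan 78° + tan 20°)/(1 - tan 78° tan 20°) = -7.115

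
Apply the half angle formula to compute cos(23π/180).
cos(23π/180) = √((1 + cos 23π/90)/2) = 0.9205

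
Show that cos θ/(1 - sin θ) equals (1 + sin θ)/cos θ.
RHS = (1 + sin θ)(1 - sin θ) / (cos θ(1 - sin θ)) = (1 - sin²θ) / (cos θ(1 - sin θ)) = cos²θ / (cos θ(1 - sin θ)) = cos θ/(1 - sin θ) = LHS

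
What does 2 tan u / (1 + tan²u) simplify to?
2 tan u / (1 + tan²u) = sin(2u) (using Double angle)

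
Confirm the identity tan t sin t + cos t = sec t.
LHS = sin²t/cos t + cos t = (sin²t + cos²t)/cos t = 1/cos t = sec t = RHS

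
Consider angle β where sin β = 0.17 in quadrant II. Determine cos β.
cos β = ±√(1 - sin²β) = -0.9854 (negative in QII)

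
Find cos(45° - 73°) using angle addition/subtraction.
cos(45° - 73°) = cos 45° cos 73° + sin 45° sin 73° = 0.8829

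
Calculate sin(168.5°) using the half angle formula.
sin(168.5°) = √((1 - cos 337°)/2) = 0.1994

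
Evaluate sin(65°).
sin(65°) = 0.9063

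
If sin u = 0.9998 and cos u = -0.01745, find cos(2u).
cos(2u) = cos²u - sin²u = -0.9993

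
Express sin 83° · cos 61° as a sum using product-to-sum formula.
sin 83° cos 61° = (1/2)[sin(83°+61°) + sin(83°-61°)]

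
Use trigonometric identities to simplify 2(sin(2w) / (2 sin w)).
2(sin(2w) / (2 sin w)) = 2(cos w) (using Double angle)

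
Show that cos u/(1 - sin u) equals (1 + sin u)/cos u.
RHS = (1 + sin u)(1 - sin u) / (cos u(1 - sin u)) = (1 - sin²u) / (cos u(1 - sin u)) = cos²u / (cos u(1 - sin u)) = cos u/(1 - sin u) = LHS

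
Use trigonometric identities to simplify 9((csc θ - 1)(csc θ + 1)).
9((csc θ - 1)(csc θ + 1)) = 9(cot²θ) (using Diff. of squares)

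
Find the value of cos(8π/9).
cos(8π/9) = -0.9397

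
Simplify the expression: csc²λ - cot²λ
csc²λ - cot²λ = 1 (using Pythagorean identity)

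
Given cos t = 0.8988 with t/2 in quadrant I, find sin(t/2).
sin(t/2) = ±√((1 - cos t)/2); positive since t/2 ∈ QI, so sin(t/2) = 0.2249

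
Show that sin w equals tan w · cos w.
RHS = (sin w/cos w) · cos w = sin w = LHS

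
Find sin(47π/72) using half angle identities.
sin(47π/72) = √((1 - cos 47π/36)/2) = 0.887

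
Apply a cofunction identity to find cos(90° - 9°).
cos(90° - 9°) = sin(9°) = 0.1564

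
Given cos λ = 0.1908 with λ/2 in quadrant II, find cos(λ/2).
cos(λ/2) = ±√((1 + cos λ)/2); negative since λ/2 ∈ QII, so cos(λ/2) = -0.7716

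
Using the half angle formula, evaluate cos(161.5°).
cos(161.5°) = -√((1 + cos 323°)/2) = -0.9483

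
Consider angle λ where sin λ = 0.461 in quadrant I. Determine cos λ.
cos λ = √(1 - sin²λ) = 0.8874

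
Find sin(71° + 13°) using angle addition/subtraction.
sin(71° + 13°) = sin 71° cos 13° + cos 71° sin 13° = 0.9945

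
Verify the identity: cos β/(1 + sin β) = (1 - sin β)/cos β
RHS = (1 - sin β)(1 + sin β) / (cos β(1 + sin β)) = (1 - sin²β) / (cos β(1 + sin β)) = cos²β / (cos β(1 + sin β)) = cos β/(1 + sin β) = LHS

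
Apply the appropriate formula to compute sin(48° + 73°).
sin(48° + 73°) = sin 48° cos 73° + cos 48° sin 73° = 0.8572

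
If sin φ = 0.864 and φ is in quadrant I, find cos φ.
cos φ = 0.5035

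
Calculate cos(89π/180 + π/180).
cos(89π/180 + π/180) = cos 89π/180 cos π/180 - sin 89π/180 sin π/180 = 0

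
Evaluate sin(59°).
sin(59°) = 0.8572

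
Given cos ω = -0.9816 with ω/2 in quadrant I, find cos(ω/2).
cos(ω/2) = ±√((1 + cos ω)/2); positive since ω/2 ∈ QI, so cos(ω/2) = 0.09592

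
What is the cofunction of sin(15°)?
sin(15°) = cos(90° - 15°) = cos(75°)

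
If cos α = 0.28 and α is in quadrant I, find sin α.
sin α = 0.96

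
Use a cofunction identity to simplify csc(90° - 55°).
csc(90° - 55°) = sec(55°)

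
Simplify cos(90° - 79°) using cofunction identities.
cos(90° - 79°) = sin(79°)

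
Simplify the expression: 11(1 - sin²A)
11(1 - sin²A) = 11(cos²A) (using Pythagorean identity)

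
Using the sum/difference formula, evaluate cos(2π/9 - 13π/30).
cos(2π/9 - 13π/30) = cos 2π/9 cos 13π/30 + sin 2π/9 sin 13π/30 = 0.788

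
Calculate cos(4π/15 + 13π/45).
cos(4π/15 + 13π/45) = cos 4π/15 cos 13π/45 - sin 4π/15 sin 13π/45 = -0.1736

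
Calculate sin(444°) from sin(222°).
sin(444°) = 2 sin 222° cos 222° = 0.9945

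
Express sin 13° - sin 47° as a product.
sin 13° - sin 47° = 2 cos(30°) sin(-17°)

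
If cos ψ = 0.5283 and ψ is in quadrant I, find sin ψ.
sin ψ = 0.8491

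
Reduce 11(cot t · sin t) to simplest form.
11(cot t · sin t) = 11(cos t) (using Quotient identity)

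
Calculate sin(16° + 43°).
sin(16° + 43°) = sin 16° cos 43° + cos 16° sin 43° = 0.8572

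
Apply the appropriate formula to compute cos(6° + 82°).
cos(6° + 82°) = cos 6° cos 82° - sin 6° sin 82° = 0.0349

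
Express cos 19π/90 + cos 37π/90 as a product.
cos 19π/90 + cos 37π/90 = 2 cos(14π/45) cos(-π/10)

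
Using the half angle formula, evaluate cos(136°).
cos(136°) = -√((1 + cos 272°)/2) = -0.7193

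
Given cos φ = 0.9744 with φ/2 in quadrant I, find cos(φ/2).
cos(φ/2) = ±√((1 + cos φ)/2); positive since φ/2 ∈ QI, so cos(φ/2) = 0.9936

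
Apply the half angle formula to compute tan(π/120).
tan(π/120) = sin π/60 / (1 + cos π/60) = 0.02619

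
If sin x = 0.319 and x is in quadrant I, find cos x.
cos x = 0.9478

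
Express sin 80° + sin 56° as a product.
sin 80° + sin 56° = 2 sin(68°) cos(12°)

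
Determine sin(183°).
sin(183°) = -0.05234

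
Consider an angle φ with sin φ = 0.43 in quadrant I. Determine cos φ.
cos φ = √(1 - sin²φ) = 0.9028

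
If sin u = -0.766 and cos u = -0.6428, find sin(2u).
sin(2u) = 2 sin u cos u = 0.9848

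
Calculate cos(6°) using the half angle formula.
cos(6°) = √((1 + cos 12°)/2) = 0.9945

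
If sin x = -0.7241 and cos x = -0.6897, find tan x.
tan x = sin x / cos x = 1.05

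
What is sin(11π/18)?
sin(11π/18) = 0.9397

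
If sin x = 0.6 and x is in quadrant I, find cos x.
cos x = 0.8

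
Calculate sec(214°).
sec(214°) = -1.206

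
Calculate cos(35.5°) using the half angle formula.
cos(35.5°) = √((1 + cos 71°)/2) = 0.8141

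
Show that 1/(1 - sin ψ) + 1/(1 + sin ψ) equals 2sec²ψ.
LHS = [(1 + sin ψ) + (1 - sin ψ)] / [(1 - sin ψ)(1 + sin ψ)] = 2/(1 - sin²ψ) = 2/cos²ψ = 2sec²ψ = RHS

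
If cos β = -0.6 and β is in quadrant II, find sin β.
sin β = 0.8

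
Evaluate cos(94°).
cos(94°) = -0.06976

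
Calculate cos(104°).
cos(104°) = -0.2419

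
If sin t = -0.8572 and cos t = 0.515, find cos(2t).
cos(2t) = cos²t - sin²t = -0.4696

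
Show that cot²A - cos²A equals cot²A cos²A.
LHS = cos²A/sin²A - cos²A = cos²A(1/sin²A - 1) = cos²A · (1 - sin²A)/sin²A = cos²A · cos²A/sin²A = cos²A · cot²A = RHS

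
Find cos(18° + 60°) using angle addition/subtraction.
cos(18° + 60°) = cos 18° cos 60° - sin 18° sin 60° = 0.2079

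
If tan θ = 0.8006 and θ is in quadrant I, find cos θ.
cos θ = 0.7806 (using tan²θ + 1 = sec²θ)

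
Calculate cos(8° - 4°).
cos(8° - 4°) = cos 8° cos 4° + sin 8° sin 4° = 0.9976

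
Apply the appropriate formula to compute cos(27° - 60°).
cos(27° - 60°) = cos 27° cos 60° + sin 27° sin 60° = 0.8387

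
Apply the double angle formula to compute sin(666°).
sin(666°) = 2 sin 333° cos 333° = -0.809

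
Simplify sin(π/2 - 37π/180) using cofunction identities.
sin(π/2 - 37π/180) = cos(37π/180)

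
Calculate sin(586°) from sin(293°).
sin(586°) = 2 sin 293° cos 293° = -0.7193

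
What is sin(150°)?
sin(150°) = 1/2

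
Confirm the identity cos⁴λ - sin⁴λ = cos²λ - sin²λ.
LHS = (cos²λ - sin²λ)(cos²λ + sin²λ) = (cos²λ - sin²λ) · 1 = cos²λ - sin²λ = RHS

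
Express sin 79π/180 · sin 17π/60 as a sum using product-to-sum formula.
sin 79π/180 sin 17π/60 = (1/2)[cos(79π/180-17π/60) - cos(79π/180+17π/60)]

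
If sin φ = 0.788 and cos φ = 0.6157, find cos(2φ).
cos(2φ) = cos²φ - sin²φ = -0.2419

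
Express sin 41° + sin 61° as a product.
sin 41° + sin 61° = 2 sin(51°) cos(-10°)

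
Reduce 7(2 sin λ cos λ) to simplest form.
7(2 sin λ cos λ) = 7(sin(2λ)) (using Double angle)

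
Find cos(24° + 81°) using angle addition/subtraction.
cos(24° + 81°) = cos 24° cos 81° - sin 24° sin 81° = -(√6-√2)/4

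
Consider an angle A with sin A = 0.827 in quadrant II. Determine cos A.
cos A = ±√(1 - sin²A) = -0.5622 (negative in QII)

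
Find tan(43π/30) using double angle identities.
tan(43π/30) = 2 tan 43π/60 / (1 - tan²43π/60) = 4.705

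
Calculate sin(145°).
sin(145°) = 0.5736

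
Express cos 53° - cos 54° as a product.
cos 53° - cos 54° = -2 sin(53.5°) sin(-0.5°)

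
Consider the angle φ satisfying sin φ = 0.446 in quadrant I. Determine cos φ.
cos φ = √(1 - sin²φ) = 0.895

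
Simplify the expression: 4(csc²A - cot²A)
4(csc²A - cot²A) = 4 (using Pythagorean identity)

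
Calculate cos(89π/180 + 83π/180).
cos(89π/180 + 83π/180) = cos 89π/180 cos 83π/180 - sin 89π/180 sin 83π/180 = -0.9903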